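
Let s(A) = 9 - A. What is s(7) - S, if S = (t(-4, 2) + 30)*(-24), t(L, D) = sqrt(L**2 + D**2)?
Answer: 722 + 48*sqrt(5) ≈ 829.33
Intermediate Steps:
t(L, D) = sqrt(D**2 + L**2)
S = -720 - 48*sqrt(5) (S = (sqrt(2**2 + (-4)**2) + 30)*(-24) = (sqrt(4 + 16) + 30)*(-24) = (sqrt(20) + 30)*(-24) = (2*sqrt(5) + 30)*(-24) = (30 + 2*sqrt(5))*(-24) = -720 - 48*sqrt(5) ≈ -827.33)
s(7) - S = (9 - 1*7) - (-720 - 48*sqrt(5)) = (9 - 7) + (720 + 48*sqrt(5)) = 2 + (720 + 48*sqrt(5)) = 722 + 48*sqrt(5)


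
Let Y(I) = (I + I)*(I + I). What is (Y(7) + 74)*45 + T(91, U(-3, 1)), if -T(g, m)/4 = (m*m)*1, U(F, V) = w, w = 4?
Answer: 12086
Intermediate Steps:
U(F, V) = 4
T(g, m) = -4*m**2 (T(g, m) = -4*m*m = -4*m**2)
Y(I) = 4*I**2 (Y(I) = (2*I)*(2*I) = 4*I**2)
(Y(7) + 74)*45 + T(91, U(-3, 1)) = (4*7**2 + 74)*45 - 4*4**2 = (4*49 + 74)*45 - 4*16 = (196 + 74)*45 - 64 = 270*45 - 64 = 12150 - 64 = 12086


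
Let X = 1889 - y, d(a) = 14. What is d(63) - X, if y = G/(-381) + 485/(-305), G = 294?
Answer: -14543922/7747 ≈ -1877.4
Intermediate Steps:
y = -18297/7747 (y = 294/(-381) + 485/(-305) = 294*(-1/381) + 485*(-1/305) = -98/127 - 97/61 = -18297/7747 ≈ -2.3618)
X = 14652380/7747 (X = 1889 - 1*(-18297/7747) = 1889 + 18297/7747 = 14652380/7747 ≈ 1891.4)
d(63) - X = 14 - 1*14652380/7747 = 14 - 14652380/7747 = -14543922/7747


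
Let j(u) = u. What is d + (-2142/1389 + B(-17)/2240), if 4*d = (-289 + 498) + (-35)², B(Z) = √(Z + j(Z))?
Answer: 330543/926 + I*√34/2240 ≈ 356.96 + 0.0026031*I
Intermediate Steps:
B(Z) = √2*√Z (B(Z) = √(Z + Z) = √(2*Z) = √2*√Z)
d = 717/2 (d = ((-289 + 498) + (-35)²)/4 = (209 + 1225)/4 = (¼)*1434 = 717/2 ≈ 358.50)
d + (-2142/1389 + B(-17)/2240) = 717/2 + (-2142/1389 + (√2*√(-17))/2240) = 717/2 + (-2142*1/1389 + (√2*(I*√17))*(1/2240)) = 717/2 + (-714/463 + (I*√34)*(1/2240)) = 717/2 + (-714/463 + I*√34/2240) = 330543/926 + I*√34/2240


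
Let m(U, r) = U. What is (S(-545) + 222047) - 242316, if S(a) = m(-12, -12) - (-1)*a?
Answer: -20826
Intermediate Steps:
S(a) = -12 + a (S(a) = -12 - (-1)*a = -12 + a)
(S(-545) + 222047) - 242316 = ((-12 - 545) + 222047) - 242316 = (-557 + 222047) - 242316 = 221490 - 242316 = -20826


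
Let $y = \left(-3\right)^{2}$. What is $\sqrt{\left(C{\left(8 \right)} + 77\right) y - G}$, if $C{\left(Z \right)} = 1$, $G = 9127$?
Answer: $5 i \sqrt{337} \approx 91.788 i$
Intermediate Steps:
$y = 9$
$\sqrt{\left(C{\left(8 \right)} + 77\right) y - G} = \sqrt{\left(1 + 77\right) 9 - 9127} = \sqrt{78 \cdot 9 - 9127} = \sqrt{702 - 9127} = \sqrt{-8425} = 5 i \sqrt{337}$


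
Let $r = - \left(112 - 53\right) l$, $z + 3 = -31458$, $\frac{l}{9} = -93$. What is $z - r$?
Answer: $-80844$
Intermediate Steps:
$l = -837$ ($l = 9 \left(-93\right) = -837$)
$z = -31461$ ($z = -3 - 31458 = -31461$)
$r = 49383$ ($r = - \left(112 - 53\right) \left(-837\right) = - 59 \left(-837\right) = \left(-1\right) \left(-49383\right) = 49383$)
$z - r = -31461 - 49383 = -80844$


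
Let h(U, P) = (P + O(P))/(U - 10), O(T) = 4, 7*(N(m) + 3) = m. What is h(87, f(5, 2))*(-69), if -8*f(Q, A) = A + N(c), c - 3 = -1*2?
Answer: -7935/2156 ≈ -3.6804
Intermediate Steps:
c = 1 (c = 3 - 1*2 = 3 - 2 = 1)
N(m) = -3 + m/7
f(Q, A) = 5/14 - A/8 (f(Q, A) = -(A + (-3 + (⅐)*1))/8 = -(A + (-3 + ⅐))/8 = -(A - 20/7)/8 = -(-20/7 + A)/8 = 5/14 - A/8)
h(U, P) = (4 + P)/(-10 + U) (h(U, P) = (P + 4)/(U - 10) = (4 + P)/(-10 + U))
h(87, f(5, 2))*(-69) = ((4 + (5/14 - ⅛*2))/(-10 + 87))*(-69) = ((4 + (5/14 - ¼))/77)*(-69) = ((4 + 3/28)/77)*(-69) = ((1/77)*(115/28))*(-69) = (115/2156)*(-69) = -7935/2156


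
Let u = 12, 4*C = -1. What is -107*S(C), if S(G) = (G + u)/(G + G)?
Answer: 5029/2 ≈ 2514.5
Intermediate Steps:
C = -1/4 (C = (1/4)*(-1) = -1/4 ≈ -0.25000)
S(G) = (12 + G)/(2*G) (S(G) = (G + 12)/(G + G) = (12 + G)/((2*G)) = (12 + G)*(1/(2*G)) = (12 + G)/(2*G))
-107*S(C) = -107*(12 - 1/4)/(2*(-1/4)) = -107*(-4)*47/(2*4) = -107*(-47/2) = 5029/2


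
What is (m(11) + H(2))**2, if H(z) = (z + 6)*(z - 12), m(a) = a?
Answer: 4761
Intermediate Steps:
H(z) = (-12 + z)*(6 + z) (H(z) = (6 + z)*(-12 + z) = (-12 + z)*(6 + z))
(m(11) + H(2))**2 = (11 + (-72 + 2**2 - 6*2))**2 = (11 + (-72 + 4 - 12))**2 = (11 - 80)**2 = (-69)**2 = 4761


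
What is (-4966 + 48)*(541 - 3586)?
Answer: 14975310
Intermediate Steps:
(-4966 + 48)*(541 - 3586) = -4918*(-3045) = 14975310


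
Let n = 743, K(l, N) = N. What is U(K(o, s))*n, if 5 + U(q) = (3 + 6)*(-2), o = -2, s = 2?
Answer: -17089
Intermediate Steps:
U(q) = -23 (U(q) = -5 + (3 + 6)*(-2) = -5 + 9*(-2) = -5 - 18 = -23)
U(K(o, s))*n = -23*743 = -17089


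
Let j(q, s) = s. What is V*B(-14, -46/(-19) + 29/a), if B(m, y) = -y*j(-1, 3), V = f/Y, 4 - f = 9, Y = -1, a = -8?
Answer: 2745/152 ≈ 18.059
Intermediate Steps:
f = -5 (f = 4 - 1*9 = 4 - 9 = -5)
V = 5 (V = -5/(-1) = -5*(-1) = 5)
B(m, y) = -3*y (B(m, y) = -y*3 = -3*y)
V*B(-14, -46/(-19) + 29/a) = 5*(-3*(-46/(-19) + 29/(-8))) = 5*(-3*(-46*(-1/19) + 29*(-⅛))) = 5*(-3*(46/19 - 29/8)) = 5*(-3*(-183/152)) = 5*(549/152) = 2745/152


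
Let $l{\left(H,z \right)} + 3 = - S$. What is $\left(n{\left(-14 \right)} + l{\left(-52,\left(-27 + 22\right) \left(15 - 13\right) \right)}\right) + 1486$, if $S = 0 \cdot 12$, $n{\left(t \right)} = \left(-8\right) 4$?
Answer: $1451$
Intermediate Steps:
$n{\left(t \right)} = -32$
$S = 0$
$l{\left(H,z \right)} = -3$ ($l{\left(H,z \right)} = -3 - 0 = -3 + 0 = -3$)
$\left(n{\left(-14 \right)} + l{\left(-52,\left(-27 + 22\right) \left(15 - 13\right) \right)}\right) + 1486 = \left(-32 - 3\right) + 1486 = -35 + 1486 = 1451$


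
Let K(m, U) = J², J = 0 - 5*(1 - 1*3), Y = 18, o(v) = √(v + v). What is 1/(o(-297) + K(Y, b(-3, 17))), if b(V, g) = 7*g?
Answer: 50/5297 - 3*I*√66/10594 ≈ 0.0094393 - 0.0023006*I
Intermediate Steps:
o(v) = √2*√v (o(v) = √(2*v) = √2*√v)
J = 10 (J = 0 - 5*(1 - 3) = 0 - 5*(-2) = 0 + 10 = 10)
K(m, U) = 100 (K(m, U) = 10² = 100)
1/(o(-297) + K(Y, b(-3, 17))) = 1/(√2*√(-297) + 100) = 1/(√2*(3*I*√33) + 100) = 1/(3*I*√66 + 100) = 1/(100 + 3*I*√66)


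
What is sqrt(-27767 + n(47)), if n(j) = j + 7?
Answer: I*sqrt(27713) ≈ 166.47*I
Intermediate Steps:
n(j) = 7 + j
sqrt(-27767 + n(47)) = sqrt(-27767 + (7 + 47)) = sqrt(-27767 + 54) = sqrt(-27713) = I*sqrt(27713)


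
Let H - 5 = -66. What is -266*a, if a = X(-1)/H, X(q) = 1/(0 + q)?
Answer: -266/61 ≈ -4.3607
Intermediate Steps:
H = -61 (H = 5 - 66 = -61)
X(q) = 1/q
a = 1/61 (a = 1/(-1*(-61)) = -1*(-1/61) = 1/61 ≈ 0.016393)
-266*a = -266*1/61 = -266/61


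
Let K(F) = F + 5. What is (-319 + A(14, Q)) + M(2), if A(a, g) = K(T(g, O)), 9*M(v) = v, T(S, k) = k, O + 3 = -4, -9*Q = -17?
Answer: -2887/9 ≈ -320.78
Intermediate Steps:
Q = 17/9 (Q = -⅑*(-17) = 17/9 ≈ 1.8889)
O = -7 (O = -3 - 4 = -7)
K(F) = 5 + F
M(v) = v/9
A(a, g) = -2 (A(a, g) = 5 - 7 = -2)
(-319 + A(14, Q)) + M(2) = (-319 - 2) + (⅑)*2 = -321 + 2/9 = -2887/9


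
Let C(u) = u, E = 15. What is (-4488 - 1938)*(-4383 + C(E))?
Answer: 28068768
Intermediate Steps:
(-4488 - 1938)*(-4383 + C(E)) = (-4488 - 1938)*(-4383 + 15) = -6426*(-4368) = 28068768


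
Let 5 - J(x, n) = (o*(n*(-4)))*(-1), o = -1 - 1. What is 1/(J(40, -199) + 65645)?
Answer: 1/64058 ≈ 1.5611e-5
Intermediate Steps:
o = -2
J(x, n) = 5 + 8*n (J(x, n) = 5 - (-2*n*(-4))*(-1) = 5 - (-(-8)*n)*(-1) = 5 - 8*n*(-1) = 5 - (-8)*n = 5 + 8*n)
1/(J(40, -199) + 65645) = 1/((5 + 8*(-199)) + 65645) = 1/((5 - 1592) + 65645) = 1/(-1587 + 65645) = 1/64058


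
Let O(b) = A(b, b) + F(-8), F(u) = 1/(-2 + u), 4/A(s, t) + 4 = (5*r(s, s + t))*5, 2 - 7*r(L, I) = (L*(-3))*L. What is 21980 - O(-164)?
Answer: 221693706271/10086110 ≈ 21980.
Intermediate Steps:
r(L, I) = 2/7 + 3*L²/7 (r(L, I) = 2/7 - L*(-3)*L/7 = 2/7 - (-3*L)*L/7 = 2/7 - (-3)*L²/7 = 2/7 + 3*L²/7)
A(s, t) = 4/(22/7 + 75*s²/7) (A(s, t) = 4/(-4 + (5*(2/7 + 3*s²/7))*5) = 4/(-4 + (10/7 + 15*s²/7)*5) = 4/(-4 + (50/7 + 75*s²/7)) = 4/(22/7 + 75*s²/7))
O(b) = -⅒ + 28/(22 + 75*b²) (O(b) = 28/(22 + 75*b²) + 1/(-2 - 8) = 28/(22 + 75*b²) + 1/(-10) = 28/(22 + 75*b²) - ⅒ = -⅒ + 28/(22 + 75*b²))
21980 - O(-164) = 21980 - 3*(86 - 25*(-164)²)/(10*(22 + 75*(-164)²)) = 21980 - 3*(86 - 25*26896)/(10*(22 + 75*26896)) = 21980 - 3*(86 - 672400)/(10*(22 + 2017200)) = 21980 - 3*(-672314)/(10*2017222) = 21980 - 1*(-1008471/10086110) = 21980 + 1008471/10086110 = 221693706271/10086110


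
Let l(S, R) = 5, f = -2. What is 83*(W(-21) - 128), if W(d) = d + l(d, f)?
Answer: -11952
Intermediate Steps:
W(d) = 5 + d (W(d) = d + 5 = 5 + d)
83*(W(-21) - 128) = 83*((5 - 21) - 128) = 83*(-16 - 128) = 83*(-144) = -11952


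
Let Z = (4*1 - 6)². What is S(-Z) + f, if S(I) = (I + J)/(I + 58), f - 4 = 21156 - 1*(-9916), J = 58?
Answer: 31077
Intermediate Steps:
Z = 4 (Z = (4 - 6)² = (-2)² = 4)
f = 31076 (f = 4 + (21156 - 1*(-9916)) = 4 + (21156 + 9916) = 4 + 31072 = 31076)
S(I) = 1 (S(I) = (I + 58)/(I + 58) = (58 + I)/(58 + I) = 1)
S(-Z) + f = 1 + 31076 = 31077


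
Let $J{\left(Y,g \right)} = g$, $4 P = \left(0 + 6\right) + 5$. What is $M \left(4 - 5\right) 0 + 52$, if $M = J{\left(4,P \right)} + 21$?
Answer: $52$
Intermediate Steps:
$P = \frac{11}{4}$ ($P = \frac{\left(0 + 6\right) + 5}{4} = \frac{6 + 5}{4} = \frac{1}{4} \cdot 11 = \frac{11}{4} \approx 2.75$)
$M = \frac{95}{4}$ ($M = \frac{11}{4} + 21 = \frac{95}{4} \approx 23.75$)
$M \left(4 - 5\right) 0 + 52 = \frac{95 \left(4 - 5\right) 0}{4} + 52 = \frac{95 \left(\left(-1\right) 0\right)}{4} + 52 = \frac{95}{4} \cdot 0 + 52 = 0 + 52 = 52$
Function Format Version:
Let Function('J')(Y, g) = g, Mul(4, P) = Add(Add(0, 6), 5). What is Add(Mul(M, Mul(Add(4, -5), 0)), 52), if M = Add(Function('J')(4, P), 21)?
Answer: 52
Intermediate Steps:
P = Rational(11, 4) (P = Mul(Rational(1, 4), Add(Add(0, 6), 5)) = Mul(Rational(1, 4), Add(6, 5)) = Mul(Rational(1, 4), 11) = Rational(11, 4) ≈ 2.7500)
M = Rational(95, 4) (M = Add(Rational(11, 4), 21) = Rational(95, 4) ≈ 23.750)
Add(Mul(M, Mul(Add(4, -5), 0)), 52) = Add(Mul(Rational(95, 4), Mul(Add(4, -5), 0)), 52) = Add(Mul(Rational(95, 4), Mul(-1, 0)), 52) = Add(Mul(Rational(95, 4), 0), 52) = Add(0, 52) = 52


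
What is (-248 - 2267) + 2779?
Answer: 264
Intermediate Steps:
(-248 - 2267) + 2779 = -2515 + 2779 = 264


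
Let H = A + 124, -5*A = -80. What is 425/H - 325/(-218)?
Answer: 13815/3052 ≈ 4.5265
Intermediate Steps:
A = 16 (A = -1/5*(-80) = 16)
H = 140 (H = 16 + 124 = 140)
425/H - 325/(-218) = 425/140 - 325/(-218) = 425*(1/140) - 325*(-1/218) = 85/28 + 325/218 = 13815/3052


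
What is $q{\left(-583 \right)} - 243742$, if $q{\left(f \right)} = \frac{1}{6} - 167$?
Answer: $- \frac{1463453}{6} \approx -2.4391 \cdot 10^{5}$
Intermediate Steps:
$q{\left(f \right)} = - \frac{1001}{6}$ ($q{\left(f \right)} = \frac{1}{6} - 167 = - \frac{1001}{6}$)
$q{\left(-583 \right)} - 243742 = - \frac{1001}{6} - 243742 = - \frac{1463453}{6}$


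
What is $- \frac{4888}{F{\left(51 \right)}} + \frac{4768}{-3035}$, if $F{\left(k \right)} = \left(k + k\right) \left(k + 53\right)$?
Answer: $- \frac{628981}{309570} \approx -2.0318$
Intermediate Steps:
$F{\left(k \right)} = 2 k \left(53 + k\right)$
$- \frac{4888}{F{\left(51 \right)}} + \frac{4768}{-3035} = - \frac{4888}{2 \cdot 51 \left(53 + 51\right)} + \frac{4768}{-3035} = - \frac{4888}{2 \cdot 51 \cdot 104} + 4768 \left(- \frac{1}{3035}\right) = - \frac{4888}{10608} - \frac{4768}{3035} = \left(-4888\right) \frac{1}{10608} - \frac{4768}{3035} = - \frac{47}{102} - \frac{4768}{3035} = - \frac{628981}{309570}$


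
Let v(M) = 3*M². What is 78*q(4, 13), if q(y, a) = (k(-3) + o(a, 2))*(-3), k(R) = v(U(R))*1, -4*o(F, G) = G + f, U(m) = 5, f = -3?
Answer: -35217/2 ≈ -17609.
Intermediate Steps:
o(F, G) = ¾ - G/4 (o(F, G) = -(G - 3)/4 = -(-3 + G)/4 = ¾ - G/4)
k(R) = 75 (k(R) = (3*5²)*1 = (3*25)*1 = 75*1 = 75)
q(y, a) = -903/4 (q(y, a) = (75 + (¾ - ¼*2))*(-3) = (75 + (¾ - ½))*(-3) = (75 + ¼)*(-3) = (301/4)*(-3) = -903/4)
78*q(4, 13) = 78*(-903/4) = -35217/2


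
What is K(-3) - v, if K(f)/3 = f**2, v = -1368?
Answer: 1395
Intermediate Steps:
K(f) = 3*f**2
K(-3) - v = 3*(-3)**2 - 1*(-1368) = 3*9 + 1368 = 27 + 1368 = 1395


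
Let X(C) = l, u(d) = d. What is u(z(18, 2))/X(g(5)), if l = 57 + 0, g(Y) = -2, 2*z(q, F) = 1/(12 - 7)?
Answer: 1/570 ≈ 0.0017544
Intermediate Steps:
z(q, F) = ⅒ (z(q, F) = 1/(2*(12 - 7)) = (½)/5 = (½)*(⅕) = ⅒)
l = 57
X(C) = 57
u(z(18, 2))/X(g(5)) = (⅒)/57 = (⅒)*(1/57) = 1/570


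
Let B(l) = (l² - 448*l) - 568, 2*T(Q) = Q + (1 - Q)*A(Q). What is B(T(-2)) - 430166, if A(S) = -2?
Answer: -428926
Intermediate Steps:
T(Q) = -1 + 3*Q/2 (T(Q) = (Q + (1 - Q)*(-2))/2 = (Q + (-2 + 2*Q))/2 = (-2 + 3*Q)/2 = -1 + 3*Q/2)
B(l) = -568 + l² - 448*l
B(T(-2)) - 430166 = (-568 + (-1 + (3/2)*(-2))² - 448*(-1 + (3/2)*(-2))) - 430166 = (-568 + (-1 - 3)² - 448*(-1 - 3)) - 430166 = (-568 + (-4)² - 448*(-4)) - 430166 = (-568 + 16 + 1792) - 430166 = 1240 - 430166 = -428926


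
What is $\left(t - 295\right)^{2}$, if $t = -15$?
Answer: $96100$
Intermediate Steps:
$\left(t - 295\right)^{2} = \left(-15 - 295\right)^{2} = \left(-310\right)^{2} = 96100$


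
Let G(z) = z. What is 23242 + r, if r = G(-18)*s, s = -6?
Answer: 23350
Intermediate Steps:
r = 108 (r = -18*(-6) = 108)
23242 + r = 23242 + 108 = 23350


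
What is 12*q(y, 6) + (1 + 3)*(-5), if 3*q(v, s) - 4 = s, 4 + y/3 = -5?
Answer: 20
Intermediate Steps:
y = -27 (y = -12 + 3*(-5) = -12 - 15 = -27)
q(v, s) = 4/3 + s/3
12*q(y, 6) + (1 + 3)*(-5) = 12*(4/3 + (⅓)*6) + (1 + 3)*(-5) = 12*(4/3 + 2) + 4*(-5) = 12*(10/3) - 20 = 40 - 20 = 20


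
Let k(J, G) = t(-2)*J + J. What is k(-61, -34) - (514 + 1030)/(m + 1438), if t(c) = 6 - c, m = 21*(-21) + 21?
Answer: -280213/509 ≈ -550.52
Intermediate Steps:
m = -420 (m = -441 + 21 = -420)
k(J, G) = 9*J (k(J, G) = (6 - 1*(-2))*J + J = (6 + 2)*J + J = 8*J + J = 9*J)
k(-61, -34) - (514 + 1030)/(m + 1438) = 9*(-61) - (514 + 1030)/(-420 + 1438) = -549 - 1544/1018 = -549 - 1*772/509 = -549 - 772/509 = -280213/509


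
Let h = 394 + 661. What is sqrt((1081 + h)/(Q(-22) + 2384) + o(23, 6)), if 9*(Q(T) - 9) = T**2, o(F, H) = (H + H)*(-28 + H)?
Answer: 4*I*sqrt(22090845)/1159 ≈ 16.221*I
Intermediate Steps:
o(F, H) = 2*H*(-28 + H) (o(F, H) = (2*H)*(-28 + H) = 2*H*(-28 + H))
h = 1055
Q(T) = 9 + T**2/9
sqrt((1081 + h)/(Q(-22) + 2384) + o(23, 6)) = sqrt((1081 + 1055)/((9 + (1/9)*(-22)**2) + 2384) + 2*6*(-28 + 6)) = sqrt(2136/((9 + (1/9)*484) + 2384) + 2*6*(-22)) = sqrt(2136/((9 + 484/9) + 2384) - 264) = sqrt(2136/(565/9 + 2384) - 264) = sqrt(2136/(22021/9) - 264) = sqrt(2136*(9/22021) - 264) = sqrt(19224/22021 - 264) = sqrt(-5794320/22021) = 4*I*sqrt(22090845)/1159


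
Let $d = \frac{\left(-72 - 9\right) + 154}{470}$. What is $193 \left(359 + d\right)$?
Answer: $\frac{32578979}{470} \approx 69317.0$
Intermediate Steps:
$d = \frac{73}{470}$ ($d = \left(\left(-72 - 9\right) + 154\right) \frac{1}{470} = \left(-81 + 154\right) \frac{1}{470} = 73 \cdot \frac{1}{470} = \frac{73}{470} \approx 0.15532$)
$193 \left(359 + d\right) = 193 \left(359 + \frac{73}{470}\right) = 193 \cdot \frac{168803}{470} = \frac{32578979}{470}$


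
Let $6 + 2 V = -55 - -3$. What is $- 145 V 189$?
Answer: $794745$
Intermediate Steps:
$V = -29$ ($V = -3 + \frac{-55 - -3}{2} = -3 + \frac{-55 + 3}{2} = -3 + \frac{1}{2} \left(-52\right) = -3 - 26 = -29$)
$- 145 V 189 = \left(-145\right) \left(-29\right) 189 = 4205 \cdot 189 = 794745$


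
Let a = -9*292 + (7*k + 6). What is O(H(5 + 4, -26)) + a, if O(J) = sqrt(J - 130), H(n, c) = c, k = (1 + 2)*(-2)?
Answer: -2664 + 2*I*sqrt(39) ≈ -2664.0 + 12.49*I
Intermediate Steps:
k = -6 (k = 3*(-2) = -6)
a = -2664 (a = -9*292 + (7*(-6) + 6) = -2628 + (-42 + 6) = -2628 - 36 = -2664)
O(J) = sqrt(-130 + J)
O(H(5 + 4, -26)) + a = sqrt(-130 - 26) - 2664 = sqrt(-156) - 2664 = 2*I*sqrt(39) - 2664 = -2664 + 2*I*sqrt(39)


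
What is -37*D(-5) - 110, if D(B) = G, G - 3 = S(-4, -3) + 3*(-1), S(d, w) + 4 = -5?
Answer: 223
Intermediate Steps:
S(d, w) = -9 (S(d, w) = -4 - 5 = -9)
G = -9 (G = 3 + (-9 + 3*(-1)) = 3 + (-9 - 3) = 3 - 12 = -9)
D(B) = -9
-37*D(-5) - 110 = -37*(-9) - 110 = 333 - 110 = 223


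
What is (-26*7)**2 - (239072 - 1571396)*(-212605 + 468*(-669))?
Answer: -700398696704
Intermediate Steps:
(-26*7)**2 - (239072 - 1571396)*(-212605 + 468*(-669)) = (-182)**2 - (-1332324)*(-212605 - 313092) = 33124 - (-1332324)*(-525697) = 33124 - 1*700398729828 = 33124 - 700398729828 = -700398696704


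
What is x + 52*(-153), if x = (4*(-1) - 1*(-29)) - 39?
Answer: -7970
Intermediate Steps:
x = -14 (x = (-4 + 29) - 39 = 25 - 39 = -14)
x + 52*(-153) = -14 + 52*(-153) = -14 - 7956 = -7970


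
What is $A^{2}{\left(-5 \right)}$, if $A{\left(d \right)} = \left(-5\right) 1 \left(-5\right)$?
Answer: $625$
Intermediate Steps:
$A{\left(d \right)} = 25$ ($A{\left(d \right)} = \left(-5\right) \left(-5\right) = 25$)
$A^{2}{\left(-5 \right)} = 25^{2} = 625$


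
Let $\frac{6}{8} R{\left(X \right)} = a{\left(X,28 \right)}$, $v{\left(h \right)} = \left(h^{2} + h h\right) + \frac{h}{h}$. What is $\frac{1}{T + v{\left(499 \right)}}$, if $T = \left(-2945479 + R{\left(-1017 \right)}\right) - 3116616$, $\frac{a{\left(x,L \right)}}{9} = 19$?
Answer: $- \frac{1}{5563864} \approx -1.7973 \cdot 10^{-7}$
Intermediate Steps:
$a{\left(x,L \right)} = 171$ ($a{\left(x,L \right)} = 9 \cdot 19 = 171$)
$v{\left(h \right)} = 1 + 2 h^{2}$ ($v{\left(h \right)} = \left(h^{2} + h^{2}\right) + 1 = 2 h^{2} + 1 = 1 + 2 h^{2}$)
$R{\left(X \right)} = 228$ ($R{\left(X \right)} = \frac{4}{3} \cdot 171 = 228$)
$T = -6061867$ ($T = \left(-2945479 + 228\right) - 3116616 = -2945251 - 3116616 = -6061867$)
$\frac{1}{T + v{\left(499 \right)}} = \frac{1}{-6061867 + \left(1 + 2 \cdot 499^{2}\right)} = \frac{1}{-6061867 + \left(1 + 2 \cdot 249001\right)} = \frac{1}{-6061867 + \left(1 + 498002\right)} = \frac{1}{-6061867 + 498003} = \frac{1}{-5563864} = - \frac{1}{5563864}$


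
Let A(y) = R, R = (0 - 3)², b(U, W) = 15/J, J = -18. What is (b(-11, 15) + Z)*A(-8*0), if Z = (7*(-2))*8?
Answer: -2031/2 ≈ -1015.5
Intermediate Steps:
b(U, W) = -⅚ (b(U, W) = 15/(-18) = 15*(-1/18) = -⅚)
R = 9 (R = (-3)² = 9)
A(y) = 9
Z = -112 (Z = -14*8 = -112)
(b(-11, 15) + Z)*A(-8*0) = (-⅚ - 112)*9 = -677/6*9 = -2031/2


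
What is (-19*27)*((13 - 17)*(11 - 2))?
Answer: 18468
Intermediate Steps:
(-19*27)*((13 - 17)*(11 - 2)) = -(-2052)*9 = -513*(-36) = 18468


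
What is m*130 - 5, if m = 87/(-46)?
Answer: -5770/23 ≈ -250.87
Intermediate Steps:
m = -87/46 (m = 87*(-1/46) = -87/46 ≈ -1.8913)
m*130 - 5 = -87/46*130 - 5 = -5655/23 - 5 = -5770/23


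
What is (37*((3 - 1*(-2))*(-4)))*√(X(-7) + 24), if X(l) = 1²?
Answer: -3700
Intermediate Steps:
X(l) = 1
(37*((3 - 1*(-2))*(-4)))*√(X(-7) + 24) = (37*((3 - 1*(-2))*(-4)))*√(1 + 24) = (37*((3 + 2)*(-4)))*√25 = (37*(5*(-4)))*5 = (37*(-20))*5 = -740*5 = -3700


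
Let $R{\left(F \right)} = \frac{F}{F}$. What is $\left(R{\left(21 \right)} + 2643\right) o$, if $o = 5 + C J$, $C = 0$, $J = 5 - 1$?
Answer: $13220$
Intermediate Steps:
$J = 4$ ($J = 5 - 1 = 4$)
$R{\left(F \right)} = 1$
$o = 5$ ($o = 5 + 0 \cdot 4 = 5 + 0 = 5$)
$\left(R{\left(21 \right)} + 2643\right) o = \left(1 + 2643\right) 5 = 2644 \cdot 5 = 13220$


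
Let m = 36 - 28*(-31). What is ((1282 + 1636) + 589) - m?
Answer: 2603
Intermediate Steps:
m = 904 (m = 36 + 868 = 904)
((1282 + 1636) + 589) - m = ((1282 + 1636) + 589) - 1*904 = (2918 + 589) - 904 = 3507 - 904 = 2603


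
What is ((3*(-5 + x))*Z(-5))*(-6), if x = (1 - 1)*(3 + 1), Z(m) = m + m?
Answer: -900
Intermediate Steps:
Z(m) = 2*m
x = 0 (x = 0*4 = 0)
((3*(-5 + x))*Z(-5))*(-6) = ((3*(-5 + 0))*(2*(-5)))*(-6) = ((3*(-5))*(-10))*(-6) = -15*(-10)*(-6) = 150*(-6) = -900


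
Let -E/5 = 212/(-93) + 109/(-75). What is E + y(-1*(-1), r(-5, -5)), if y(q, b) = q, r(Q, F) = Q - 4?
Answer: 3048/155 ≈ 19.665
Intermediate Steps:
r(Q, F) = -4 + Q
E = 2893/155 (E = -5*(212/(-93) + 109/(-75)) = -5*(212*(-1/93) + 109*(-1/75)) = -5*(-212/93 - 109/75) = -5*(-2893/775) = 2893/155 ≈ 18.665)
E + y(-1*(-1), r(-5, -5)) = 2893/155 - 1*(-1) = 2893/155 + 1 = 3048/155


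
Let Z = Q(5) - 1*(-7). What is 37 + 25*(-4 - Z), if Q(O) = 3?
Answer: -313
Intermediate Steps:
Z = 10 (Z = 3 - 1*(-7) = 3 + 7 = 10)
37 + 25*(-4 - Z) = 37 + 25*(-4 - 1*10) = 37 + 25*(-4 - 10) = 37 + 25*(-14) = 37 - 350 = -313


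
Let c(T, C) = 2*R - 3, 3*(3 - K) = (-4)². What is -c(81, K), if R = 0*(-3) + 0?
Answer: 3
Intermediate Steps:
K = -7/3 (K = 3 - ⅓*(-4)² = 3 - ⅓*16 = 3 - 16/3 = -7/3 ≈ -2.3333)
R = 0 (R = 0 + 0 = 0)
c(T, C) = -3 (c(T, C) = 2*0 - 3 = 0 - 3 = -3)
-c(81, K) = -1*(-3) = 3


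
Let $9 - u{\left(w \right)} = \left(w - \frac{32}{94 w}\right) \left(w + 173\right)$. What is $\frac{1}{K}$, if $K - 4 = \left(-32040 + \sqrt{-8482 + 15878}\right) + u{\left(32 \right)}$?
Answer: $- \frac{94}{3618889} \approx -2.5975 \cdot 10^{-5}$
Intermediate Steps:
$u{\left(w \right)} = 9 - \left(173 + w\right) \left(w - \frac{16}{47 w}\right)$ ($u{\left(w \right)} = 9 - \left(w - \frac{32}{94 w}\right) \left(w + 173\right) = 9 - \left(w - 32 \frac{1}{94 w}\right) \left(173 + w\right) = 9 - \left(w - \frac{16}{47 w}\right) \left(173 + w\right) = 9 - \left(173 + w\right) \left(w - \frac{16}{47 w}\right)$)
$K = - \frac{3618889}{94}$ ($K = 4 + \left(\left(-32040 + \sqrt{-8482 + 15878}\right) + \left(\frac{439}{47} - 32^{2} - 5536 + \frac{2768}{47 \cdot 32}\right)\right) = 4 + \left(\left(-32040 + \sqrt{7396}\right) + \left(\frac{439}{47} - 1024 - 5536 + \frac{2768}{47} \cdot \frac{1}{32}\right)\right) = 4 + \left(\left(-32040 + 86\right) + \left(\frac{439}{47} - 1024 - 5536 + \frac{173}{94}\right)\right) = 4 - \frac{3619265}{94} = - \frac{3618889}{94} \approx -38499.0$)
$\frac{1}{K} = \frac{1}{- \frac{3618889}{94}} = - \frac{94}{3618889}$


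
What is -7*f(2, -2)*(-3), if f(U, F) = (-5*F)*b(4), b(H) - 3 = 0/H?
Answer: 630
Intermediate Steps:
b(H) = 3 (b(H) = 3 + 0/H = 3 + 0 = 3)
f(U, F) = -15*F (f(U, F) = -5*F*3 = -15*F)
-7*f(2, -2)*(-3) = -(-105)*(-2)*(-3) = -7*30*(-3) = -210*(-3) = 630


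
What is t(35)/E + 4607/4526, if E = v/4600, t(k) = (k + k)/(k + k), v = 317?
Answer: 22280019/1434742 ≈ 15.529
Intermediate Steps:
t(k) = 1 (t(k) = (2*k)/((2*k)) = (2*k)*(1/(2*k)) = 1)
E = 317/4600 ≈ 0.068913
t(35)/E + 4607/4526 = 1/(317/4600) + 4607/4526 = 1*(4600/317) + 4607*(1/4526) = 4600/317 + 4607/4526 = 22280019/1434742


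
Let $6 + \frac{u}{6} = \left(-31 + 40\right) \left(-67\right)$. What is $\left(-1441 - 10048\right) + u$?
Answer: $-15143$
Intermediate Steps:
$u = -3654$ ($u = -36 + 6 \left(-31 + 40\right) \left(-67\right) = -36 + 6 \cdot 9 \left(-67\right) = -36 + 6 \left(-603\right) = -36 - 3618 = -3654$)
$\left(-1441 - 10048\right) + u = \left(-1441 - 10048\right) - 3654 = -11489 - 3654 = -15143$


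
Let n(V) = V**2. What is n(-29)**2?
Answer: 707281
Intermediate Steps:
n(-29)**2 = ((-29)**2)**2 = 841**2 = 707281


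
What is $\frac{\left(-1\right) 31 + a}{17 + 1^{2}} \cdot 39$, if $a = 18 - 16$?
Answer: $- \frac{377}{6} \approx -62.833$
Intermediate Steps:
$a = 2$ ($a = 18 - 16 = 2$)
$\frac{\left(-1\right) 31 + a}{17 + 1^{2}} \cdot 39 = \frac{\left(-1\right) 31 + 2}{17 + 1^{2}} \cdot 39 = \frac{-31 + 2}{17 + 1} \cdot 39 = - \frac{29}{18} \cdot 39 = \left(-29\right) \frac{1}{18} \cdot 39 = \left(- \frac{29}{18}\right) 39 = - \frac{377}{6}$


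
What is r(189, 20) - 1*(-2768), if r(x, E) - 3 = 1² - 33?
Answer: 2739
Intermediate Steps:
r(x, E) = -29 (r(x, E) = 3 + (1² - 33) = 3 + (1 - 33) = 3 - 32 = -29)
r(189, 20) - 1*(-2768) = -29 - 1*(-2768) = -29 + 2768 = 2739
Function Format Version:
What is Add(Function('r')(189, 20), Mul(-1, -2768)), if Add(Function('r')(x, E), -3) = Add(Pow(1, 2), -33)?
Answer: 2739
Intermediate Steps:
Function('r')(x, E) = -29 (Function('r')(x, E) = Add(3, Add(Pow(1, 2), -33)) = Add(3, Add(1, -33)) = Add(3, -32) = -29)
Add(Function('r')(189, 20), Mul(-1, -2768)) = Add(-29, Mul(-1, -2768)) = Add(-29, 2768) = 2739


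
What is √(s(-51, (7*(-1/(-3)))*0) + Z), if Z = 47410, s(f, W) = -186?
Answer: 2*√11806 ≈ 217.31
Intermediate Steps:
√(s(-51, (7*(-1/(-3)))*0) + Z) = √(-186 + 47410) = √47224 = 2*√11806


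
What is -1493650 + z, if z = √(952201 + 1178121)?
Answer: -1493650 + √2130322 ≈ -1.4922e+6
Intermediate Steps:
z = √2130322 ≈ 1459.6
-1493650 + z = -1493650 + √2130322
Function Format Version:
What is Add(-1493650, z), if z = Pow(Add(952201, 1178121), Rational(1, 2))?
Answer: Add(-1493650, Pow(2130322, Rational(1, 2))) ≈ -1.4922e+6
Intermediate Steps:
z = Pow(2130322, Rational(1, 2)) ≈ 1459.6
Add(-1493650, z) = Add(-1493650, Pow(2130322, Rational(1, 2)))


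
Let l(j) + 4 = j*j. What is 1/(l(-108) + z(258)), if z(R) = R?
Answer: 1/11918 ≈ 8.3907e-5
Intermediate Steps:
l(j) = -4 + j**2 (l(j) = -4 + j*j = -4 + j**2)
1/(l(-108) + z(258)) = 1/((-4 + (-108)**2) + 258) = 1/((-4 + 11664) + 258) = 1/(11660 + 258) = 1/11918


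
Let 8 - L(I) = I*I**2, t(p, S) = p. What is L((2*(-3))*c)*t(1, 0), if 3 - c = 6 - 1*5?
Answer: 1736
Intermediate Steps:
c = 2 (c = 3 - (6 - 1*5) = 3 - (6 - 5) = 3 - 1*1 = 3 - 1 = 2)
L(I) = 8 - I**3 (L(I) = 8 - I*I**2 = 8 - I**3)
L((2*(-3))*c)*t(1, 0) = (8 - ((2*(-3))*2)**3)*1 = (8 - (-6*2)**3)*1 = (8 - 1*(-12)**3)*1 = (8 - 1*(-1728))*1 = (8 + 1728)*1 = 1736*1 = 1736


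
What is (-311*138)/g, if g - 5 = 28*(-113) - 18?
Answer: 14306/1059 ≈ 13.509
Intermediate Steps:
g = -3177 (g = 5 + (28*(-113) - 18) = 5 + (-3164 - 18) = 5 - 3182 = -3177)
(-311*138)/g = -311*138/(-3177) = -42918*(-1/3177) = 14306/1059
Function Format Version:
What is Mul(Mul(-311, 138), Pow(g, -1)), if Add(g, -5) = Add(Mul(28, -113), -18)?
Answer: Rational(14306, 1059) ≈ 13.509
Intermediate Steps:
g = -3177 (g = Add(5, Add(Mul(28, -113), -18)) = Add(5, Add(-3164, -18)) = Add(5, -3182) = -3177)
Mul(Mul(-311, 138), Pow(g, -1)) = Mul(Mul(-311, 138), Pow(-3177, -1)) = Mul(-42918, Rational(-1, 3177)) = Rational(14306, 1059)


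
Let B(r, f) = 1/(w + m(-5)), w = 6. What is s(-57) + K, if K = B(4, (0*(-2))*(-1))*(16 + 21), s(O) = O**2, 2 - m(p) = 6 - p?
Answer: 9710/3 ≈ 3236.7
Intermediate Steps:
m(p) = -4 + p (m(p) = 2 - (6 - p) = 2 + (-6 + p) = -4 + p)
B(r, f) = -1/3 (B(r, f) = 1/(6 + (-4 - 5)) = 1/(6 - 9) = 1/(-3) = -1/3)
K = -37/3 (K = -(16 + 21)/3 = -1/3*37 = -37/3 ≈ -12.333)
s(-57) + K = (-57)**2 - 37/3 = 3249 - 37/3 = 9710/3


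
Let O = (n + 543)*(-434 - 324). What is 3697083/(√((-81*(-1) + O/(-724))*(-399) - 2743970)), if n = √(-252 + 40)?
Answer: 3697083*√362/√(-1087129621 - 302442*I*√53) ≈ 2.1604 + 2133.4*I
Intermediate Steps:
n = 2*I*√53 (n = √(-212) = 2*I*√53 ≈ 14.56*I)
O = -411594 - 1516*I*√53 (O = (2*I*√53 + 543)*(-434 - 324) = (543 + 2*I*√53)*(-758) = -411594 - 1516*I*√53 ≈ -4.1159e+5 - 11037.0*I)
3697083/(√((-81*(-1) + O/(-724))*(-399) - 2743970)) = 3697083/(√((-81*(-1) + (-411594 - 1516*I*√53)/(-724))*(-399) - 2743970)) = 3697083/(√((81 + (-411594 - 1516*I*√53)*(-1/724))*(-399) - 2743970)) = 3697083/(√((81 + (1137/2 + 379*I*√53/181))*(-399) - 2743970)) = 3697083/(√((1299/2 + 379*I*√53/181)*(-399) - 2743970)) = 3697083/(√((-518301/2 - 151221*I*√53/181) - 2743970)) = 3697083/(√(-6006241/2 - 151221*I*√53/181)) = 3697083/√(-6006241/2 - 151221*I*√53/181)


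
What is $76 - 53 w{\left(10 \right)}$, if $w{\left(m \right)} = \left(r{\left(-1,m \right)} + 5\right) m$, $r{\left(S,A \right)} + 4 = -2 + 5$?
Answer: $-2044$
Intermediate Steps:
$r{\left(S,A \right)} = -1$ ($r{\left(S,A \right)} = -4 + \left(-2 + 5\right) = -4 + 3 = -1$)
$w{\left(m \right)} = 4 m$ ($w{\left(m \right)} = \left(-1 + 5\right) m = 4 m$)
$76 - 53 w{\left(10 \right)} = 76 - 53 \cdot 4 \cdot 10 = 76 - 2120 = -2044$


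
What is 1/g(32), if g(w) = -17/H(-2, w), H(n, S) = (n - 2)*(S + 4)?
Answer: 144/17 ≈ 8.4706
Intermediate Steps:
H(n, S) = (-2 + n)*(4 + S)
g(w) = -17/(-16 - 4*w) (g(w) = -17/(-8 - 2*w + 4*(-2) + w*(-2)) = -17/(-8 - 2*w - 8 - 2*w) = -17/(-16 - 4*w))
1/g(32) = 1/(17/(4*(4 + 32))) = 1/((17/4)/36) = 1/((17/4)*(1/36)) = 1/(17/144) = 144/17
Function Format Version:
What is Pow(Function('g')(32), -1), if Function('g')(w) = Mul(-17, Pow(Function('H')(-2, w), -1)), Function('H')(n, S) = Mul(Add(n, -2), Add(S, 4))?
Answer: Rational(144, 17) ≈ 8.4706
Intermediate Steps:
Function('H')(n, S) = Mul(Add(-2, n), Add(4, S))
Function('g')(w) = Mul(-17, Pow(Add(-16, Mul(-4, w)), -1)) (Function('g')(w) = Mul(-17, Pow(Add(-8, Mul(-2, w), Mul(4, -2), Mul(w, -2)), -1)) = Mul(-17, Pow(Add(-8, Mul(-2, w), -8, Mul(-2, w)), -1)) = Mul(-17, Pow(Add(-16, Mul(-4, w)), -1)))
Pow(Function('g')(32), -1) = Pow(Mul(Rational(17, 4), Pow(Add(4, 32), -1)), -1) = Pow(Mul(Rational(17, 4), Pow(36, -1)), -1) = Pow(Mul(Rational(17, 4), Rational(1, 36)), -1) = Pow(Rational(17, 144), -1) = Rational(144, 17)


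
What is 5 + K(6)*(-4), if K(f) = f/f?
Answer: 1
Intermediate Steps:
K(f) = 1
5 + K(6)*(-4) = 5 + 1*(-4) = 5 - 4 = 1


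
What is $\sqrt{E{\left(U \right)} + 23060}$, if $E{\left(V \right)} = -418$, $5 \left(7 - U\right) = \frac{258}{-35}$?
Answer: $\sqrt{22642} \approx 150.47$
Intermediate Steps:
$U = \frac{1483}{175}$ ($U = 7 - \frac{258 \frac{1}{-35}}{5} = 7 - \frac{258 \left(- \frac{1}{35}\right)}{5} = 7 - - \frac{258}{175} = 7 + \frac{258}{175} = \frac{1483}{175} \approx 8.4743$)
$\sqrt{E{\left(U \right)} + 23060} = \sqrt{-418 + 23060} = \sqrt{22642}$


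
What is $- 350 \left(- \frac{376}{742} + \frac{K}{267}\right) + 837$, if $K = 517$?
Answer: $\frac{4763837}{14151} \approx 336.64$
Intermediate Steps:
$- 350 \left(- \frac{376}{742} + \frac{K}{267}\right) + 837 = - 350 \left(- \frac{376}{742} + \frac{517}{267}\right) + 837 = - 350 \left(\left(-376\right) \frac{1}{742} + 517 \cdot \frac{1}{267}\right) + 837 = - 350 \left(- \frac{188}{371} + \frac{517}{267}\right) + 837 = \left(-350\right) \frac{141611}{99057} + 837 = - \frac{7080550}{14151} + 837 = \frac{4763837}{14151}$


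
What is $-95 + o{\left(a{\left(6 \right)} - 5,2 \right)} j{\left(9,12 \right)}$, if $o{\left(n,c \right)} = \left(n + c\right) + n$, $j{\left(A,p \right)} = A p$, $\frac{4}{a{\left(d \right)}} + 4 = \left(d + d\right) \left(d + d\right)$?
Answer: $- \frac{33349}{35} \approx -952.83$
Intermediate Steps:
$a{\left(d \right)} = \frac{4}{-4 + 4 d^{2}}$ ($a{\left(d \right)} = \frac{4}{-4 + \left(d + d\right) \left(d + d\right)} = \frac{4}{-4 + 2 d 2 d} = \frac{4}{-4 + 4 d^{2}}$)
$o{\left(n,c \right)} = c + 2 n$ ($o{\left(n,c \right)} = \left(c + n\right) + n = c + 2 n$)
$-95 + o{\left(a{\left(6 \right)} - 5,2 \right)} j{\left(9,12 \right)} = -95 + \left(2 + 2 \left(\frac{1}{-1 + 6^{2}} - 5\right)\right) 9 \cdot 12 = -95 + \left(2 + 2 \left(\frac{1}{-1 + 36} - 5\right)\right) 108 = -95 + \left(2 + 2 \left(\frac{1}{35} - 5\right)\right) 108 = -95 + \left(2 + 2 \left(- \frac{174}{35}\right)\right) 108 = -95 + \left(2 - \frac{348}{35}\right) 108 = -95 - \frac{30024}{35} = - \frac{33349}{35}$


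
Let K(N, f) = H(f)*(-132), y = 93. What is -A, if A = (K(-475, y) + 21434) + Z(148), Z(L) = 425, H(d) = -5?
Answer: -22519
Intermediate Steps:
K(N, f) = 660 (K(N, f) = -5*(-132) = 660)
A = 22519 (A = (660 + 21434) + 425 = 22094 + 425 = 22519)
-A = -1*22519 = -22519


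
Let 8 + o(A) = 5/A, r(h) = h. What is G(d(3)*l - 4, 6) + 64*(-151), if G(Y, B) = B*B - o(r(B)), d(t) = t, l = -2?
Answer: -57725/6 ≈ -9620.8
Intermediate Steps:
o(A) = -8 + 5/A
G(Y, B) = 8 + B**2 - 5/B (G(Y, B) = B*B - (-8 + 5/B) = B**2 + (8 - 5/B) = 8 + B**2 - 5/B)
G(d(3)*l - 4, 6) + 64*(-151) = (8 + 6**2 - 5/6) + 64*(-151) = (8 + 36 - 5*1/6) - 9664 = (8 + 36 - 5/6) - 9664 = 259/6 - 9664 = -57725/6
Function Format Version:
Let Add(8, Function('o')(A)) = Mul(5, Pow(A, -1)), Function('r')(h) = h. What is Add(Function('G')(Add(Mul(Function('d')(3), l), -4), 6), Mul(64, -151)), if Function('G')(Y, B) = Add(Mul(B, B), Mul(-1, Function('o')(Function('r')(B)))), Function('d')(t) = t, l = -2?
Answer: Rational(-57725, 6) ≈ -9620.8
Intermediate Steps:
Function('o')(A) = Add(-8, Mul(5, Pow(A, -1)))
Function('G')(Y, B) = Add(8, Pow(B, 2), Mul(-5, Pow(B, -1))) (Function('G')(Y, B) = Add(Mul(B, B), Mul(-1, Add(-8, Mul(5, Pow(B, -1))))) = Add(Pow(B, 2), Add(8, Mul(-5, Pow(B, -1)))) = Add(8, Pow(B, 2), Mul(-5, Pow(B, -1))))
Add(Function('G')(Add(Mul(Function('d')(3), l), -4), 6), Mul(64, -151)) = Add(Add(8, Pow(6, 2), Mul(-5, Pow(6, -1))), Mul(64, -151)) = Add(Add(8, 36, Mul(-5, Rational(1, 6))), -9664) = Add(Add(8, 36, Rational(-5, 6)), -9664) = Add(Rational(259, 6), -9664) = Rational(-57725, 6)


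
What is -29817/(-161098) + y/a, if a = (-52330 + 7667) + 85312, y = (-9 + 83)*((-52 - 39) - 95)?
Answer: -143617377/935496086 ≈ -0.15352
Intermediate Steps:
y = -13764 (y = 74*(-91 - 95) = 74*(-186) = -13764)
a = 40649 (a = -44663 + 85312 = 40649)
-29817/(-161098) + y/a = -29817/(-161098) - 13764/40649 = -29817*(-1/161098) - 13764*1/40649 = 29817/161098 - 13764/40649 = -143617377/935496086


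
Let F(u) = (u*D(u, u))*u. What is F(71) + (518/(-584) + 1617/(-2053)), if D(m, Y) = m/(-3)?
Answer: -214562066309/1798428 ≈ -1.1931e+5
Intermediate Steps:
D(m, Y) = -m/3 (D(m, Y) = m*(-⅓) = -m/3)
F(u) = -u³/3 (F(u) = (u*(-u/3))*u = (-u²/3)*u = -u³/3)
F(71) + (518/(-584) + 1617/(-2053)) = -⅓*71³ + (518/(-584) + 1617/(-2053)) = -⅓*357911 + (518*(-1/584) + 1617*(-1/2053)) = -357911/3 + (-259/292 - 1617/2053) = -357911/3 - 1003891/599476 = -214562066309/1798428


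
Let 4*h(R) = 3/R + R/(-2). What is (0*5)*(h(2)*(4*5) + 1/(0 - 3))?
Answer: 0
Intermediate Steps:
h(R) = -R/8 + 3/(4*R) (h(R) = (3/R + R/(-2))/4 = (3/R + R*(-½))/4 = (3/R - R/2)/4 = -R/8 + 3/(4*R))
(0*5)*(h(2)*(4*5) + 1/(0 - 3)) = (0*5)*(((⅛)*(6 - 1*2²)/2)*(4*5) + 1/(0 - 3)) = 0*(((⅛)*(½)*(6 - 1*4))*20 + 1/(-3)) = 0*(((⅛)*(½)*(6 - 4))*20 - ⅓) = 0*(((⅛)*(½)*2)*20 - ⅓) = 0*((⅛)*20 - ⅓) = 0*(5/2 - ⅓) = 0*(13/6) = 0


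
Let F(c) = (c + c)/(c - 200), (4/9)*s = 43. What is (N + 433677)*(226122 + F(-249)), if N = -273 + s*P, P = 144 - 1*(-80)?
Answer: 46203536804976/449 ≈ 1.0290e+11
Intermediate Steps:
P = 224 (P = 144 + 80 = 224)
s = 387/4 (s = (9/4)*43 = 387/4 ≈ 96.750)
N = 21399 (N = -273 + (387/4)*224 = -273 + 21672 = 21399)
F(c) = 2*c/(-200 + c) (F(c) = (2*c)/(-200 + c) = 2*c/(-200 + c))
(N + 433677)*(226122 + F(-249)) = (21399 + 433677)*(226122 + 2*(-249)/(-200 - 249)) = 455076*(226122 + 2*(-249)/(-449)) = 455076*(226122 + 2*(-249)*(-1/449)) = 455076*(226122 + 498/449) = 455076*(101529276/449) = 46203536804976/449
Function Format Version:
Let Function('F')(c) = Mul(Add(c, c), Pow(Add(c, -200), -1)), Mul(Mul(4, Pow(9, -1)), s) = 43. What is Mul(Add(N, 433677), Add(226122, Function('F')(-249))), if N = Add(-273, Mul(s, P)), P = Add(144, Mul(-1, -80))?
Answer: Rational(46203536804976, 449) ≈ 1.0290e+11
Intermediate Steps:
P = 224 (P = Add(144, 80) = 224)
s = Rational(387, 4) (s = Mul(Rational(9, 4), 43) = Rational(387, 4) ≈ 96.750)
N = 21399 (N = Add(-273, Mul(Rational(387, 4), 224)) = Add(-273, 21672) = 21399)
Function('F')(c) = Mul(2, c, Pow(Add(-200, c), -1)) (Function('F')(c) = Mul(Mul(2, c), Pow(Add(-200, c), -1)) = Mul(2, c, Pow(Add(-200, c), -1)))
Mul(Add(N, 433677), Add(226122, Function('F')(-249))) = Mul(Add(21399, 433677), Add(226122, Mul(2, -249, Pow(Add(-200, -249), -1)))) = Mul(455076, Add(226122, Mul(2, -249, Pow(-449, -1)))) = Mul(455076, Add(226122, Mul(2, -249, Rational(-1, 449)))) = Mul(455076, Add(226122, Rational(498, 449))) = Mul(455076, Rational(101529276, 449)) = Rational(46203536804976, 449)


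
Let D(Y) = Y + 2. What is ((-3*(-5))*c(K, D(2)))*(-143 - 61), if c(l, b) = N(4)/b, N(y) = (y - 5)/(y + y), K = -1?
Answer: 765/8 ≈ 95.625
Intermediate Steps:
D(Y) = 2 + Y
N(y) = (-5 + y)/(2*y) (N(y) = (-5 + y)/((2*y)) = (-5 + y)*(1/(2*y)) = (-5 + y)/(2*y))
c(l, b) = -1/(8*b) (c(l, b) = ((1/2)*(-5 + 4)/4)/b = ((1/2)*(1/4)*(-1))/b = -1/(8*b))
((-3*(-5))*c(K, D(2)))*(-143 - 61) = ((-3*(-5))*(-1/(8*(2 + 2))))*(-143 - 61) = (15*(-1/8/4))*(-204) = (15*(-1/8*1/4))*(-204) = (15*(-1/32))*(-204) = -15/32*(-204) = 765/8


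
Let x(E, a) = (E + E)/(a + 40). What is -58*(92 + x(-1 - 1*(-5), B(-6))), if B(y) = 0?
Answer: -26738/5 ≈ -5347.6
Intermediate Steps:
x(E, a) = 2*E/(40 + a) (x(E, a) = (2*E)/(40 + a) = 2*E/(40 + a))
-58*(92 + x(-1 - 1*(-5), B(-6))) = -58*(92 + 2*(-1 - 1*(-5))/(40 + 0)) = -58*(92 + 2*(-1 + 5)/40) = -58*(92 + 2*4*(1/40)) = -58*(92 + 1/5) = -58*461/5 = -26738/5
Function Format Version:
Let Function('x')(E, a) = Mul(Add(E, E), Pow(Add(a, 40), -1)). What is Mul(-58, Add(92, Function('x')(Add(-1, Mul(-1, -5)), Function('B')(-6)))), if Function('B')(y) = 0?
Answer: Rational(-26738, 5) ≈ -5347.6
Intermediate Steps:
Function('x')(E, a) = Mul(2, E, Pow(Add(40, a), -1)) (Function('x')(E, a) = Mul(Mul(2, E), Pow(Add(40, a), -1)) = Mul(2, E, Pow(Add(40, a), -1)))
Mul(-58, Add(92, Function('x')(Add(-1, Mul(-1, -5)), Function('B')(-6)))) = Mul(-58, Add(92, Mul(2, Add(-1, Mul(-1, -5)), Pow(Add(40, 0), -1)))) = Mul(-58, Add(92, Mul(2, Add(-1, 5), Pow(40, -1)))) = Mul(-58, Add(92, Mul(2, 4, Rational(1, 40)))) = Mul(-58, Add(92, Rational(1, 5))) = Mul(-58, Rational(461, 5)) = Rational(-26738, 5)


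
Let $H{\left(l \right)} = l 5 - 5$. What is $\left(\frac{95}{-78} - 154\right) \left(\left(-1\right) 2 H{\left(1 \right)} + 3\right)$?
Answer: $- \frac{12107}{26} \approx -465.65$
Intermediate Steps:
$H{\left(l \right)} = -5 + 5 l$ ($H{\left(l \right)} = 5 l - 5 = -5 + 5 l$)
$\left(\frac{95}{-78} - 154\right) \left(\left(-1\right) 2 H{\left(1 \right)} + 3\right) = \left(\frac{95}{-78} - 154\right) \left(\left(-1\right) 2 \left(-5 + 5 \cdot 1\right) + 3\right) = \left(95 \left(- \frac{1}{78}\right) - 154\right) \left(- 2 \left(-5 + 5\right) + 3\right) = \left(- \frac{95}{78} - 154\right) \left(\left(-2\right) 0 + 3\right) = - \frac{12107 \left(0 + 3\right)}{78} = \left(- \frac{12107}{78}\right) 3 = - \frac{12107}{26}$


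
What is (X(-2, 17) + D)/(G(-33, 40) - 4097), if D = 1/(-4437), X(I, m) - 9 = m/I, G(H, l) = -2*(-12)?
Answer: -4435/36143802 ≈ -0.00012270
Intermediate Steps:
G(H, l) = 24
X(I, m) = 9 + m/I
D = -1/4437 ≈ -0.00022538
(X(-2, 17) + D)/(G(-33, 40) - 4097) = ((9 + 17/(-2)) - 1/4437)/(24 - 4097) = ((9 + 17*(-½)) - 1/4437)/(-4073) = ((9 - 17/2) - 1/4437)*(-1/4073) = (½ - 1/4437)*(-1/4073) = (4435/8874)*(-1/4073) = -4435/36143802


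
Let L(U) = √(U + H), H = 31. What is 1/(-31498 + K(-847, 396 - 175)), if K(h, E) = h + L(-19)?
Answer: -32345/1046199013 - 2*√3/1046199013 ≈ -3.0920e-5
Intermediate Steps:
L(U) = √(31 + U) (L(U) = √(U + 31) = √(31 + U))
K(h, E) = h + 2*√3 (K(h, E) = h + √(31 - 19) = h + √12 = h + 2*√3)
1/(-31498 + K(-847, 396 - 175)) = 1/(-31498 + (-847 + 2*√3)) = 1/(-32345 + 2*√3)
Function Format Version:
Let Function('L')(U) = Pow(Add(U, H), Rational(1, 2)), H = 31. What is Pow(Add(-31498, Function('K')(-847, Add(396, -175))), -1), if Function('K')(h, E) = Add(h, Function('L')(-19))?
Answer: Add(Rational(-32345, 1046199013), Mul(Rational(-2, 1046199013), Pow(3, Rational(1, 2)))) ≈ -3.0920e-5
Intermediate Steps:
Function('L')(U) = Pow(Add(31, U), Rational(1, 2)) (Function('L')(U) = Pow(Add(U, 31), Rational(1, 2)) = Pow(Add(31, U), Rational(1, 2)))
Function('K')(h, E) = Add(h, Mul(2, Pow(3, Rational(1, 2)))) (Function('K')(h, E) = Add(h, Pow(Add(31, -19), Rational(1, 2))) = Add(h, Pow(12, Rational(1, 2))) = Add(h, Mul(2, Pow(3, Rational(1, 2)))))
Pow(Add(-31498, Function('K')(-847, Add(396, -175))), -1) = Pow(Add(-31498, Add(-847, Mul(2, Pow(3, Rational(1, 2))))), -1) = Pow(Add(-32345, Mul(2, Pow(3, Rational(1, 2)))), -1)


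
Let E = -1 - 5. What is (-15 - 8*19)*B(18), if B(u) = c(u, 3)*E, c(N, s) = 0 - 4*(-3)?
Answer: 12024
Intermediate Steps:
E = -6
c(N, s) = 12 (c(N, s) = 0 + 12 = 12)
B(u) = -72 (B(u) = 12*(-6) = -72)
(-15 - 8*19)*B(18) = (-15 - 8*19)*(-72) = (-15 - 152)*(-72) = -167*(-72) = 12024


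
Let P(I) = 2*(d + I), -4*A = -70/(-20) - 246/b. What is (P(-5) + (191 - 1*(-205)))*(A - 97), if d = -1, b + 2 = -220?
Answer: -1394544/37 ≈ -37690.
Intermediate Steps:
b = -222 (b = -2 - 220 = -222)
A = -341/296 (A = -(-70/(-20) - 246/(-222))/4 = -(-70*(-1/20) - 246*(-1/222))/4 = -(7/2 + 41/37)/4 = -1/4*341/74 = -341/296 ≈ -1.1520)
P(I) = -2 + 2*I (P(I) = 2*(-1 + I) = -2 + 2*I)
(P(-5) + (191 - 1*(-205)))*(A - 97) = ((-2 + 2*(-5)) + (191 - 1*(-205)))*(-341/296 - 97) = ((-2 - 10) + (191 + 205))*(-29053/296) = (-12 + 396)*(-29053/296) = 384*(-29053/296) = -1394544/37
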